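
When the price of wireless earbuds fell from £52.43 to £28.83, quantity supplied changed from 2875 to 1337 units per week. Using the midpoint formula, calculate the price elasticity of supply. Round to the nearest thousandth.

%Δq = (1337 − 2875)/[(2875 + 1337)/2] = -1538/2106 ≈ -0.7303.
%Δp = (28.83 − 52.43)/[(52.43 + 28.83)/2] = -23.6/40.63 ≈ -0.5809.
Arc elasticity E = %Δq/%Δp ≈ -0.7303/-0.5809 ≈ 1.257.
|E| > 1: supply is elastic over this range.

1.257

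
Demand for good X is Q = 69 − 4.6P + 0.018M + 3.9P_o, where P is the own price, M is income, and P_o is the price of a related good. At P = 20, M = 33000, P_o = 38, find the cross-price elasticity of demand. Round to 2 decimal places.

Substituting, Q = 69 − 4.6(20) + 0.018(33000) + 3.9(38) = 69 − 92 + 594 + 148.2 = 719.2.
∂Q/∂P_o = +3.9, so E_xy = 3.9·(38/719.2) ≈ 0.21.
E_xy > 0: the goods are substitutes.

0.21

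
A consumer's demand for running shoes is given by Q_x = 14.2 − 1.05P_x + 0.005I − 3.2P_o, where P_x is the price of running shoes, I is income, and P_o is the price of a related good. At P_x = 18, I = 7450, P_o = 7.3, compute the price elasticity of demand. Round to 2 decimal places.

-2.06

Substituting, Q_x = 14.2 − 1.05(18) + 0.005(7450) − 3.2(7.3) = 14.2 − 18.9 + 37.25 − 23.36 = 9.19.
∂Q_x/∂P_x = −1.05, so E_p = (−1.05)·(18/9.19) ≈ -2.06.
|E_p| > 1: demand is elastic.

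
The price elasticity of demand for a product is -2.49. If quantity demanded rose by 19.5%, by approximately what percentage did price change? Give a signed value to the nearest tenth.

%ΔQ ≈ E × %ΔP ⇒ %ΔP = %ΔQ / E = (19.5%)/(-2.49) ≈ -7.8%.

-7.8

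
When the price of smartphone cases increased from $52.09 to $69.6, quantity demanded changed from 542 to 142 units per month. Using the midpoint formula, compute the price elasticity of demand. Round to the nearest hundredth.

%ΔQ = (142 − 542)/[(542 + 142)/2] = -400/342 ≈ -1.1696.
%Δp = (69.6 − 52.09)/[(52.09 + 69.6)/2] = 17.51/60.845 ≈ 0.2878.
Arc elasticity E = %ΔQ/%Δp ≈ -1.1696/0.2878 ≈ -4.06.
|E| > 1: demand is elastic over this range.

-4.06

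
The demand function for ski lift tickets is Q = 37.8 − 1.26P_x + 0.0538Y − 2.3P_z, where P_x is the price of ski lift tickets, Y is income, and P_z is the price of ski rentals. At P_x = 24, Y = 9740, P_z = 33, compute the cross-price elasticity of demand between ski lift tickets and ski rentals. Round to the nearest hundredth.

Evaluating quantity at (P_x, Y, P_z) gives Q = 37.8 − 1.26(24) + 0.0538(9740) − 2.3(33) = 37.8 − 30.24 + 524.012 − 75.9 = 455.672.
∂Q/∂P_z = −2.3, so E_xy = -2.3·(33/455.672) ≈ -0.17.
E_xy < 0: the goods are complements.

-0.17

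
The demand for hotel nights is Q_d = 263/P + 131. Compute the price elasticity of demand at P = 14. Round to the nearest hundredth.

At P = 14, Q_d = 149.7857.
dQ_d/dP = −263/P² = −1.3418.
Point elasticity E = (dQ_d/dP)·(P/Q_d) = -1.3418 × 14/149.7857 ≈ -0.13.
|E| < 1, so demand is inelastic at this price.

-0.13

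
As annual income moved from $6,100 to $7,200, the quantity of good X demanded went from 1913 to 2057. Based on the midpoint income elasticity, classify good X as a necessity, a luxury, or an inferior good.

%ΔQ = (2057 − 1913)/[(1913+2057)/2] = 144/1985 ≈ 0.0725.
%ΔM = (7,200 − 6,100)/[(6,100+7,200)/2] = 1100/6650 ≈ 0.1654.
E_I = %ΔQ/%ΔM ≈ 0.439.
E_I ∈ (0,1): normal good (necessity).

necessity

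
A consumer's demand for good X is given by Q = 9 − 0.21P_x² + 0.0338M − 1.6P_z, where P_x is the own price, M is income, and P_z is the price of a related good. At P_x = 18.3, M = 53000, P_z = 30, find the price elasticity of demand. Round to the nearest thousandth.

-0.084

Evaluating quantity at (P_x, M, P_z) gives Q = 9 − 0.21(18.3)² + 0.0338(53000) − 1.6(30) = 9 − 70.3269 + 1791.4 − 48 = 1682.0731.
∂Q/∂P_x = −2·0.21·P_x = -7.686, so E_p = -7.686·(18.3/1682.0731) ≈ -0.084.
|E_p| < 1: demand is inelastic.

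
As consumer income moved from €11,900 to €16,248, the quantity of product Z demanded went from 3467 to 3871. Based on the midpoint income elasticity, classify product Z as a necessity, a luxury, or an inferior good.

necessity

%ΔQ = (3871 − 3467)/[(3467+3871)/2] = 404/3669 ≈ 0.1101.
%ΔM = (16,248 − 11,900)/[(11,900+16,248)/2] = 4348/14074 ≈ 0.3089.
E_I = %ΔQ/%ΔM ≈ 0.356.
E_I ∈ (0,1): normal good (necessity).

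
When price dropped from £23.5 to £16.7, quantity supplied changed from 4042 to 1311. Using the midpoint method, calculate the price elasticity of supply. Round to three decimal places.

%Δq = (1311 − 4042)/[(4042 + 1311)/2] = -2731/2676.5 ≈ -1.0204.
%Δp = (16.7 − 23.5)/[(23.5 + 16.7)/2] = -6.8/20.1 ≈ -0.3383.
Arc elasticity E = %Δq/%Δp ≈ -1.0204/-0.3383 ≈ 3.016.
|E| > 1: supply is elastic over this range.

3.016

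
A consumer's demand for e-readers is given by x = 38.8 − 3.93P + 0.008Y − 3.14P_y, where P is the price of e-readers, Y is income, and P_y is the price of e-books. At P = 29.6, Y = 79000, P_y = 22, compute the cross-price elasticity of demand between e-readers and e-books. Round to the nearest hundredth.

x = 38.8 − 3.93(29.6) + 0.008(79000) − 3.14(22) = 38.8 − 116.328 + 632 − 69.08 = 485.392.
∂x/∂P_y = −3.14, so E_xy = -3.14·(22/485.392) ≈ -0.14.
E_xy < 0: the goods are complements.

-0.14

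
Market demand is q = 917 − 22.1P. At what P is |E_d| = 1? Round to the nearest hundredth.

For linear demand q = a − bP, E = −bP/(a − bP). |E| = 1 ⇒ bP = a − bP ⇒ P = a/(2b).
P = 917/(2·22.1) ≈ 20.75.

20.75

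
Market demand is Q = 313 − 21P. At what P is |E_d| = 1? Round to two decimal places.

7.45

For linear demand Q = a − bP, E = −bP/(a − bP). |E| = 1 ⇒ bP = a − bP ⇒ P = a/(2b).
P = 313/(2·21) ≈ 7.45.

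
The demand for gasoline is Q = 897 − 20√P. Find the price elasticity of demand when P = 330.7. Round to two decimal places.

At P = 330.7, Q = 533.2968.
dQ/dP = −20/(2√P) = −20/(2·18.1852).
Point elasticity E = (dQ/dP)·(P/Q) = -0.5499 × 330.7/533.2968 ≈ -0.34.
|E| < 1, so demand is inelastic at this price.

-0.34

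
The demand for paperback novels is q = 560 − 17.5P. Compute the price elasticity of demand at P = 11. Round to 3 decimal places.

-0.524

At P = 11, q = 367.5.
dq/dP = −17.5.
Point elasticity E = (dq/dP)·(P/q) = -17.5 × 11/367.5 ≈ -0.524.
|E| < 1, so demand is inelastic at this price.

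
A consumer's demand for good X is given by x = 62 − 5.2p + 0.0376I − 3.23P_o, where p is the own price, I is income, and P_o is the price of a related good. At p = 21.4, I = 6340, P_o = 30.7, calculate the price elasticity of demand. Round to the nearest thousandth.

First evaluate x: 62 − 5.2(21.4) + 0.0376(6340) − 3.23(30.7) = 62 − 111.28 + 238.384 − 99.161 = 89.943.
∂x/∂p = −5.2, so E_p = (−5.2)·(21.4/89.943) ≈ -1.237.
|E_p| > 1: demand is elastic.

-1.237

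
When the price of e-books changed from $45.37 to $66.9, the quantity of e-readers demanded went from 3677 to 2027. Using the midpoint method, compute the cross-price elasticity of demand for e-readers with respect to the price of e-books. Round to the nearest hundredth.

%ΔQ_x = (2027 − 3677)/[(3677+2027)/2] = -1650/2852 ≈ -0.5785.
%ΔP_y = (66.9 − 45.37)/[(45.37+66.9)/2] ≈ 0.3835.
E_xy = -0.5785/0.3835 ≈ -1.51.
E_xy < 0, so e-readers and e-books are complements.

-1.51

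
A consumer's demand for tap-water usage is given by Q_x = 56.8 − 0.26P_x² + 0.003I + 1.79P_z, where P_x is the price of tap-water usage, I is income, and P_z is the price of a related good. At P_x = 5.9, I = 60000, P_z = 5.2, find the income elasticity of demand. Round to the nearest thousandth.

0.759

Substituting, Q_x = 56.8 − 0.26(5.9)² + 0.003(60000) + 1.79(5.2) = 56.8 − 9.0506 + 180 + 9.308 = 237.0574.
∂Q_x/∂I = +0.003, so E_I = 0.003·(60000/237.0574) ≈ 0.759.
E_I ∈ (0,1): normal good (necessity).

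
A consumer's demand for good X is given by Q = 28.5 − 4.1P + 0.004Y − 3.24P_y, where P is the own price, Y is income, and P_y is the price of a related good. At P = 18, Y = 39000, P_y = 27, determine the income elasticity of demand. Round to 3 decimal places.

6.718

Q = 28.5 − 4.1(18) + 0.004(39000) − 3.24(27) = 28.5 − 73.8 + 156 − 87.48 = 23.22.
∂Q/∂Y = +0.004, so E_I = 0.004·(39000/23.22) ≈ 6.718.
E_I > 1: normal good (luxury).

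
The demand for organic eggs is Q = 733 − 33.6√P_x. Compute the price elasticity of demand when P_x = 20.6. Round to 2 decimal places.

-0.13

At P_x = 20.6, Q = 580.4989.
dQ/dP_x = −33.6/(2√P_x) = −33.6/(2·4.5387).
Point elasticity E = (dQ/dP_x)·(P_x/Q) = -3.7015 × 20.6/580.4989 ≈ -0.13.
|E| < 1, so demand is inelastic at this price.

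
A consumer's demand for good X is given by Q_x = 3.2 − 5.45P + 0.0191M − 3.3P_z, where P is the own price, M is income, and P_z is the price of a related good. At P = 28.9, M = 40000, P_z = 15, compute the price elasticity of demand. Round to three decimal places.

-0.281

First evaluate Q_x: 3.2 − 5.45(28.9) + 0.0191(40000) − 3.3(15) = 3.2 − 157.505 + 764 − 49.5 = 560.195.
∂Q_x/∂P = −5.45, so E_p = (−5.45)·(28.9/560.195) ≈ -0.281.
|E_p| < 1: demand is inelastic.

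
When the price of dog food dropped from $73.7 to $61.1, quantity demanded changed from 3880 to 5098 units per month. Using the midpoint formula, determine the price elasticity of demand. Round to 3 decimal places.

%ΔQ = (5098 − 3880)/[(3880 + 5098)/2] = 1218/4489 ≈ 0.2713.
%Δp = (61.1 − 73.7)/[(73.7 + 61.1)/2] = -12.6/67.4 ≈ -0.1869.
Arc elasticity E = %ΔQ/%Δp ≈ 0.2713/-0.1869 ≈ -1.451.
|E| > 1: demand is elastic over this range.

-1.451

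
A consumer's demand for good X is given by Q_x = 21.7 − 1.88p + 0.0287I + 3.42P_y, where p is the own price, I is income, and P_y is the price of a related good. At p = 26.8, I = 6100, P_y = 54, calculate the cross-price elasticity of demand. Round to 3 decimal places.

Evaluating quantity at (p, I, P_y) gives Q_x = 21.7 − 1.88(26.8) + 0.0287(6100) + 3.42(54) = 21.7 − 50.384 + 175.07 + 184.68 = 331.066.
∂Q_x/∂P_y = +3.42, so E_xy = 3.42·(54/331.066) ≈ 0.558.
E_xy > 0: the goods are substitutes.

0.558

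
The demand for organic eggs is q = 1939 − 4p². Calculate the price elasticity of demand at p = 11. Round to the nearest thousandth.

-0.665

At p = 11, q = 1455.
dq/dp = −2·4·p = −88.
Point elasticity E = (dq/dp)·(p/q) = -88 × 11/1455 ≈ -0.665.
|E| < 1, so demand is inelastic at this price.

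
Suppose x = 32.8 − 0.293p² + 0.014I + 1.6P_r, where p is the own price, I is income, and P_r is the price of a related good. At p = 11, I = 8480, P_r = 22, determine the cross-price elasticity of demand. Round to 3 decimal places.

Substituting, x = 32.8 − 0.293(11)² + 0.014(8480) + 1.6(22) = 32.8 − 35.453 + 118.72 + 35.2 = 151.267.
∂x/∂P_r = +1.6, so E_xy = 1.6·(22/151.267) ≈ 0.233.
E_xy > 0: the goods are substitutes.

0.233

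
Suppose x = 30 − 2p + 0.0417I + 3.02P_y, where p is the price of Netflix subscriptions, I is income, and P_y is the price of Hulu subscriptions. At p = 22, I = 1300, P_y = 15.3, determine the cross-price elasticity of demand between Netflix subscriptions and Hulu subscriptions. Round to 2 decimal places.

0.53

Evaluating quantity at (p, I, P_y) gives x = 30 − 2(22) + 0.0417(1300) + 3.02(15.3) = 30 − 44 + 54.21 + 46.206 = 86.416.
∂x/∂P_y = +3.02, so E_xy = 3.02·(15.3/86.416) ≈ 0.53.
E_xy > 0: the goods are substitutes.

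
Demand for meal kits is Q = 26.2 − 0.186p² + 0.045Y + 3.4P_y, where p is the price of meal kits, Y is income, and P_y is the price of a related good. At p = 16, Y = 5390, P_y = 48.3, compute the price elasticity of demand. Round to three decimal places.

-0.247

At the given point, Q = 26.2 − 0.186(16)² + 0.045(5390) + 3.4(48.3) = 26.2 − 47.616 + 242.55 + 164.22 = 385.354.
∂Q/∂p = −2·0.186·p = -5.952, so E_p = -5.952·(16/385.354) ≈ -0.247.
|E_p| < 1: demand is inelastic.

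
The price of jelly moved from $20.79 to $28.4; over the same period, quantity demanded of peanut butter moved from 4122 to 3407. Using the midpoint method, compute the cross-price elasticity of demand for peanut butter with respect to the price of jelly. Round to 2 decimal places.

%ΔQ_x = (3407 − 4122)/[(4122+3407)/2] = -715/3764.5 ≈ -0.1899.
%ΔP_y = (28.4 − 20.79)/[(20.79+28.4)/2] ≈ 0.3094.
E_xy = -0.1899/0.3094 ≈ -0.61.
E_xy < 0, so peanut butter and jelly are complements.

-0.61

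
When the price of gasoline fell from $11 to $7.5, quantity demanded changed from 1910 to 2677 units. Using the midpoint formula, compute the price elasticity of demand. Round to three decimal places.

%ΔQ = (2677 − 1910)/[(1910 + 2677)/2] = 767/2293.5 ≈ 0.3344.
%Δp = (7.5 − 11)/[(11 + 7.5)/2] = -3.5/9.25 ≈ -0.3784.
Arc elasticity E = %ΔQ/%Δp ≈ 0.3344/-0.3784 ≈ -0.884.
|E| < 1: demand is inelastic over this range.

-0.884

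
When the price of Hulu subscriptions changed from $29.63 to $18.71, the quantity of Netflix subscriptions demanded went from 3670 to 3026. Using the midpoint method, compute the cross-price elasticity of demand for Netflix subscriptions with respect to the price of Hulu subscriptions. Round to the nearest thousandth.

0.426

%ΔQ_x = (3026 − 3670)/[(3670+3026)/2] = -644/3348 ≈ -0.1924.
%ΔP_y = (18.71 − 29.63)/[(29.63+18.71)/2] ≈ -0.4518.
E_xy = -0.1924/-0.4518 ≈ 0.426.
E_xy > 0, so Netflix subscriptions and Hulu subscriptions are substitutes.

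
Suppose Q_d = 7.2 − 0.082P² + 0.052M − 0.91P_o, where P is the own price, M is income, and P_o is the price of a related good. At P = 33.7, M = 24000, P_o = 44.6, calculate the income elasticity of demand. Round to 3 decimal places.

Evaluating quantity at (P, M, P_o) gives Q_d = 7.2 − 0.082(33.7)² + 0.052(24000) − 0.91(44.6) = 7.2 − 93.1266 + 1248 − 40.586 = 1121.4874.
∂Q_d/∂M = +0.052, so E_I = 0.052·(24000/1121.4874) ≈ 1.113.
E_I > 1: normal good (luxury).

1.113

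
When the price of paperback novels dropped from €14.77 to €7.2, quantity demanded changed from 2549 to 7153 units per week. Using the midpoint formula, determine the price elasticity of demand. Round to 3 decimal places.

%Δq = (7153 − 2549)/[(2549 + 7153)/2] = 4604/4851 ≈ 0.9491.
%ΔP = (7.2 − 14.77)/[(14.77 + 7.2)/2] = -7.57/10.985 ≈ -0.6891.
Arc elasticity E = %Δq/%ΔP ≈ 0.9491/-0.6891 ≈ -1.377.
|E| > 1: demand is elastic over this range.

-1.377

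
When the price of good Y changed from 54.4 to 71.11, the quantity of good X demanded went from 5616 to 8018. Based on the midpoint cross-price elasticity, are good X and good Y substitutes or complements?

substitutes

%ΔQ_x = (8018 − 5616)/[(5616+8018)/2] = 2402/6817 ≈ 0.3524.
%ΔP_y = (71.11 − 54.4)/[(54.4+71.11)/2] ≈ 0.2663.
E_xy = 0.3524/0.2663 ≈ 1.323.
E_xy > 0, so the goods are substitutes.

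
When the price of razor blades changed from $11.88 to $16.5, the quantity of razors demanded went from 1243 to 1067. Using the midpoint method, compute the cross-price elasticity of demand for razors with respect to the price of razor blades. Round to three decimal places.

-0.468

%ΔQ_x = (1067 − 1243)/[(1243+1067)/2] = -176/1155 ≈ -0.1524.
%ΔP_y = (16.5 − 11.88)/[(11.88+16.5)/2] ≈ 0.3256.
E_xy = -0.1524/0.3256 ≈ -0.468.
E_xy < 0, so razors and razor blades are complements.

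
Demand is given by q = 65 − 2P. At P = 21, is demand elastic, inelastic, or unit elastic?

elastic

At P = 21, q = 23.
dq/dP = −2.
Point elasticity E = (dq/dP)·(P/q) = -2 × 21/23 ≈ -1.826.
|E| ≈ 1.826 > 1, so demand is elastic.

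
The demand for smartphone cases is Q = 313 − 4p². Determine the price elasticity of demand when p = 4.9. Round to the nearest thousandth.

At p = 4.9, Q = 216.96.
dQ/dp = −2·4·p = −39.2.
Point elasticity E = (dQ/dp)·(p/Q) = -39.2 × 4.9/216.96 ≈ -0.885.
|E| < 1, so demand is inelastic at this price.

-0.885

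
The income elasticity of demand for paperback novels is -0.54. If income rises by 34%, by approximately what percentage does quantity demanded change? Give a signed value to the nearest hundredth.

%ΔQ ≈ E × %ΔI = (-0.54) × (34%) = -18.36%.

-18.36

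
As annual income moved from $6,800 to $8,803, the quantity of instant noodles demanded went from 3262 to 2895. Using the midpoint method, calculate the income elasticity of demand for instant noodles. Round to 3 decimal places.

-0.464

%ΔQ = (2895 − 3262)/[(3262+2895)/2] = -367/3078.5 ≈ -0.1192.
%ΔY = (8,803 − 6,800)/[(6,800+8,803)/2] = 2003/7801.5 ≈ 0.2567.
E_I = %ΔQ/%ΔY ≈ -0.464.
E_I < 0: inferior good.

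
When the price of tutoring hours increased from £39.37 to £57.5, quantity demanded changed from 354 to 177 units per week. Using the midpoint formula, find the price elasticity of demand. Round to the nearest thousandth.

-1.781

%ΔQ = (177 − 354)/[(354 + 177)/2] = -177/265.5 ≈ -0.6667.
%Δp = (57.5 − 39.37)/[(39.37 + 57.5)/2] = 18.13/48.435 ≈ 0.3743.
Arc elasticity E = %ΔQ/%Δp ≈ -0.6667/0.3743 ≈ -1.781.
|E| > 1: demand is elastic over this range.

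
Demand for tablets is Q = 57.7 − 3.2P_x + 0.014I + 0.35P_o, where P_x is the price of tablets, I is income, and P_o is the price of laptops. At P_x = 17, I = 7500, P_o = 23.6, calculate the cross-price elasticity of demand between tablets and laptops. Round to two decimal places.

0.07

First evaluate Q: 57.7 − 3.2(17) + 0.014(7500) + 0.35(23.6) = 57.7 − 54.4 + 105 + 8.26 = 116.56.
∂Q/∂P_o = +0.35, so E_xy = 0.35·(23.6/116.56) ≈ 0.07.
E_xy > 0: the goods are substitutes.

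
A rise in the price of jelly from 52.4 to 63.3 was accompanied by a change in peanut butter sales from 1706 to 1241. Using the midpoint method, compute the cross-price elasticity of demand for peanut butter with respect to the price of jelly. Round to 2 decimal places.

%ΔQ_x = (1241 − 1706)/[(1706+1241)/2] = -465/1473.5 ≈ -0.3156.
%ΔP_y = (63.3 − 52.4)/[(52.4+63.3)/2] ≈ 0.1884.
E_xy = -0.3156/0.1884 ≈ -1.67.
E_xy < 0, so peanut butter and jelly are complements.

-1.67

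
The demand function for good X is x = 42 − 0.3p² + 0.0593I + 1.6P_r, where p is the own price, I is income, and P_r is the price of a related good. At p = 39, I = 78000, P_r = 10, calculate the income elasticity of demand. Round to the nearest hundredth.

Evaluating quantity at (p, I, P_r) gives x = 42 − 0.3(39)² + 0.0593(78000) + 1.6(10) = 42 − 456.3 + 4625.4 + 16 = 4227.1.
∂x/∂I = +0.0593, so E_I = 0.0593·(78000/4227.1) ≈ 1.09.
E_I > 1: normal good (luxury).

1.09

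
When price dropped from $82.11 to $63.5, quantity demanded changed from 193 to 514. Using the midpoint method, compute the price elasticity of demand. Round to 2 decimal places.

%Δq = (514 − 193)/[(193 + 514)/2] = 321/353.5 ≈ 0.9081.
%Δp = (63.5 − 82.11)/[(82.11 + 63.5)/2] = -18.61/72.805 ≈ -0.2556.
Arc elasticity E = %Δq/%Δp ≈ 0.9081/-0.2556 ≈ -3.55.
|E| > 1: demand is elastic over this range.

-3.55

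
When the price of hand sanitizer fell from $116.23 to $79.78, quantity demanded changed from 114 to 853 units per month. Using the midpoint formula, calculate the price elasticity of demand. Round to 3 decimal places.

-4.110

%Δq = (853 − 114)/[(114 + 853)/2] = 739/483.5 ≈ 1.5284.
%Δp = (79.78 − 116.23)/[(116.23 + 79.78)/2] = -36.45/98.005 ≈ -0.3719.
Arc elasticity E = %Δq/%Δp ≈ 1.5284/-0.3719 ≈ -4.110.
|E| > 1: demand is elastic over this range.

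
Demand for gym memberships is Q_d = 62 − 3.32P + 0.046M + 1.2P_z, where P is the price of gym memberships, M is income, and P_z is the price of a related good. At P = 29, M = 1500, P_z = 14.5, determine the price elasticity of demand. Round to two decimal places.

At the given point, Q_d = 62 − 3.32(29) + 0.046(1500) + 1.2(14.5) = 62 − 96.28 + 69 + 17.4 = 52.12.
∂Q_d/∂P = −3.32, so E_p = (−3.32)·(29/52.12) ≈ -1.85.
|E_p| > 1: demand is elastic.

-1.85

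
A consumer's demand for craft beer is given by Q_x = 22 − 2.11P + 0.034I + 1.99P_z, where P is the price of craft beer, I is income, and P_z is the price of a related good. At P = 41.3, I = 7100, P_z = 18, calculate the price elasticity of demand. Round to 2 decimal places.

Evaluating quantity at (P, I, P_z) gives Q_x = 22 − 2.11(41.3) + 0.034(7100) + 1.99(18) = 22 − 87.143 + 241.4 + 35.82 = 212.077.
∂Q_x/∂P = −2.11, so E_p = (−2.11)·(41.3/212.077) ≈ -0.41.
|E_p| < 1: demand is inelastic.

-0.41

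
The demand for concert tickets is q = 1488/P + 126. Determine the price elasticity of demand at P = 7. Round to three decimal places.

-0.628

At P = 7, q = 338.5714.
dq/dP = −1488/P² = −30.3673.
Point elasticity E = (dq/dP)·(P/q) = -30.3673 × 7/338.5714 ≈ -0.628.
|E| < 1, so demand is inelastic at this price.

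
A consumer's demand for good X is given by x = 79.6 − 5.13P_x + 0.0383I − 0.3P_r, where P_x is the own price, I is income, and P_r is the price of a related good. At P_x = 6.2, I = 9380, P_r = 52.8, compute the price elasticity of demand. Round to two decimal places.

-0.08

First evaluate x: 79.6 − 5.13(6.2) + 0.0383(9380) − 0.3(52.8) = 79.6 − 31.806 + 359.254 − 15.84 = 391.208.
∂x/∂P_x = −5.13, so E_p = (−5.13)·(6.2/391.208) ≈ -0.08.
|E_p| < 1: demand is inelastic.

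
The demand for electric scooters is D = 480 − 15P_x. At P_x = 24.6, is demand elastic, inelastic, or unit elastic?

elastic

At P_x = 24.6, D = 111.
dD/dP_x = −15.
Point elasticity E = (dD/dP_x)·(P_x/D) = -15 × 24.6/111 ≈ -3.324.
|E| ≈ 3.324 > 1, so demand is elastic.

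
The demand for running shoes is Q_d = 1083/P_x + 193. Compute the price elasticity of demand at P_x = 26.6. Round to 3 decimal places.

-0.174

At P_x = 26.6, Q_d = 233.7143.
dQ_d/dP_x = −1083/P_x² = −1.5306.
Point elasticity E = (dQ_d/dP_x)·(P_x/Q_d) = -1.5306 × 26.6/233.7143 ≈ -0.174.
|E| < 1, so demand is inelastic at this price.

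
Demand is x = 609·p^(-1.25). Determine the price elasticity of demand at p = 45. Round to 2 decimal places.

-1.25

For a Cobb–Douglas (constant-elasticity) form x = A·p^α·…, the elasticity with respect to p equals the exponent α at every point.
Here the exponent on p is -1.25, so the price elasticity of demand is -1.25.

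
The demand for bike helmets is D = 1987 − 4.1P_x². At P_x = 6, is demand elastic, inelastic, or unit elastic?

At P_x = 6, D = 1839.4.
dD/dP_x = −2·4.1·P_x = −49.2.
Point elasticity E = (dD/dP_x)·(P_x/D) = -49.2 × 6/1839.4 ≈ -0.160.
|E| ≈ 0.160 < 1, so demand is inelastic.

inelastic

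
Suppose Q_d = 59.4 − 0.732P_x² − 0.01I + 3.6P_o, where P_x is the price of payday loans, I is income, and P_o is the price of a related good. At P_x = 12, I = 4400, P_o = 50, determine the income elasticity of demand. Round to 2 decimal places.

First evaluate Q_d: 59.4 − 0.732(12)² − 0.01(4400) + 3.6(50) = 59.4 − 105.408 − 44 + 180 = 89.992.
∂Q_d/∂I = −0.01, so E_I = -0.01·(4400/89.992) ≈ -0.49.
E_I < 0: inferior good.

-0.49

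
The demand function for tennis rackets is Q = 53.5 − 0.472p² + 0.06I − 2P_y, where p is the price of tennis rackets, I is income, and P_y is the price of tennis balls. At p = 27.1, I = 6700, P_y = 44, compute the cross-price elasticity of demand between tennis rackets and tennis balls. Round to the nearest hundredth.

-4.22

At the given point, Q = 53.5 − 0.472(27.1)² + 0.06(6700) − 2(44) = 53.5 − 346.6415 + 402 − 88 = 20.8585.
∂Q/∂P_y = −2, so E_xy = -2·(44/20.8585) ≈ -4.22.
E_xy < 0: the goods are complements.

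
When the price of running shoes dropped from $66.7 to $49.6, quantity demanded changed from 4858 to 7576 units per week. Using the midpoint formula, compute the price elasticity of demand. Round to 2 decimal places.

-1.49

%ΔQ = (7576 − 4858)/[(4858 + 7576)/2] = 2718/6217 ≈ 0.4372.
%ΔP = (49.6 − 66.7)/[(66.7 + 49.6)/2] = -17.1/58.15 ≈ -0.2941.
Arc elasticity E = %ΔQ/%ΔP ≈ 0.4372/-0.2941 ≈ -1.49.
|E| > 1: demand is elastic over this range.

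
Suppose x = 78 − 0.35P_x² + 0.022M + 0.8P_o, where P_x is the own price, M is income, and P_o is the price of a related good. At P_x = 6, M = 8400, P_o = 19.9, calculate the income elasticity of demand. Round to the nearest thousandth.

0.694

At the given point, x = 78 − 0.35(6)² + 0.022(8400) + 0.8(19.9) = 78 − 12.6 + 184.8 + 15.92 = 266.12.
∂x/∂M = +0.022, so E_I = 0.022·(8400/266.12) ≈ 0.694.
E_I ∈ (0,1): normal good (necessity).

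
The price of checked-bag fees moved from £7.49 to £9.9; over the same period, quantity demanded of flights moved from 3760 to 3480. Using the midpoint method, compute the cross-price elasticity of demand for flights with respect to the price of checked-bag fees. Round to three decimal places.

%ΔQ_x = (3480 − 3760)/[(3760+3480)/2] = -280/3620 ≈ -0.0773.
%ΔP_y = (9.9 − 7.49)/[(7.49+9.9)/2] ≈ 0.2772.
E_xy = -0.0773/0.2772 ≈ -0.279.
E_xy < 0, so flights and checked-bag fees are complements.

-0.279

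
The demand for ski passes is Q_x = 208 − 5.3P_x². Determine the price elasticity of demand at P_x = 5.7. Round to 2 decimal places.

At P_x = 5.7, Q_x = 35.803.
dQ_x/dP_x = −2·5.3·P_x = −60.42.
Point elasticity E = (dQ_x/dP_x)·(P_x/Q_x) = -60.42 × 5.7/35.803 ≈ -9.62.
|E| > 1, so demand is elastic at this price.

-9.62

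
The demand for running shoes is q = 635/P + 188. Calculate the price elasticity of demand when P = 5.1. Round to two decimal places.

At P = 5.1, q = 312.5098.
dq/dP = −635/P² = −24.4137.
Point elasticity E = (dq/dP)·(P/q) = -24.4137 × 5.1/312.5098 ≈ -0.40.
|E| < 1, so demand is inelastic at this price.

-0.40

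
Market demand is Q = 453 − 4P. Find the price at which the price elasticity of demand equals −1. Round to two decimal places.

56.63

For linear demand Q = a − bP, E = −bP/(a − bP). |E| = 1 ⇒ bP = a − bP ⇒ P = a/(2b).
P = 453/(2·4) ≈ 56.63.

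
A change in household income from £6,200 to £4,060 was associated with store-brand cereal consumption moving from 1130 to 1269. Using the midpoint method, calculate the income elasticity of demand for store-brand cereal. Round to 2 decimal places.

-0.28

%ΔQ = (1269 − 1130)/[(1130+1269)/2] = 139/1199.5 ≈ 0.1159.
%ΔI = (4,060 − 6,200)/[(6,200+4,060)/2] = -2140/5130 ≈ -0.4172.
E_I = %ΔQ/%ΔI ≈ -0.28.
E_I < 0: inferior good.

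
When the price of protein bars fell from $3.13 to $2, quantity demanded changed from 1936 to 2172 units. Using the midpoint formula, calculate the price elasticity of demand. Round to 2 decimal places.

-0.26

%Δq = (2172 − 1936)/[(1936 + 2172)/2] = 236/2054 ≈ 0.1149.
%Δp = (2 − 3.13)/[(3.13 + 2)/2] = -1.13/2.565 ≈ -0.4405.
Arc elasticity E = %Δq/%Δp ≈ 0.1149/-0.4405 ≈ -0.26.
|E| < 1: demand is inelastic over this range.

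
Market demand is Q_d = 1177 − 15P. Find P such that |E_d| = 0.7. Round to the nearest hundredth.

32.31

Set −bP/(a − bP) = −0.7 ⇒ bP = 0.7(a − bP) ⇒ bP(1+0.7) = 0.7·a.
P = 0.7·1177/(15·1.7) ≈ 32.31.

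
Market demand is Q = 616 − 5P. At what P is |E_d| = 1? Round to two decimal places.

For linear demand Q = a − bP, E = −bP/(a − bP). |E| = 1 ⇒ bP = a − bP ⇒ P = a/(2b).
P = 616/(2·5) = 61.60.

61.60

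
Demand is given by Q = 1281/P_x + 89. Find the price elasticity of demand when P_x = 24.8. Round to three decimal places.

-0.367

At P_x = 24.8, Q = 140.6532.
dQ/dP_x = −1281/P_x² = −2.0828.
Point elasticity E = (dQ/dP_x)·(P_x/Q) = -2.0828 × 24.8/140.6532 ≈ -0.367.
|E| < 1, so demand is inelastic at this price.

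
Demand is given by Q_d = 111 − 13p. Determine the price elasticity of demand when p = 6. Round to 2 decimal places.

At p = 6, Q_d = 33.
dQ_d/dp = −13.
Point elasticity E = (dQ_d/dp)·(p/Q_d) = -13 × 6/33 ≈ -2.36.
|E| > 1, so demand is elastic at this price.

-2.36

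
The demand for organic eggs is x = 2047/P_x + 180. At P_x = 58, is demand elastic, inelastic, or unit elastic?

At P_x = 58, x = 215.2931.
dx/dP_x = −2047/P_x² = −0.6085.
Point elasticity E = (dx/dP_x)·(P_x/x) = -0.6085 × 58/215.2931 ≈ -0.164.
|E| ≈ 0.164 < 1, so demand is inelastic.

inelastic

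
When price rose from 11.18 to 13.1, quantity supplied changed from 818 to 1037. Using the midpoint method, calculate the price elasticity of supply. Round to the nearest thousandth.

%Δq = (1037 − 818)/[(818 + 1037)/2] = 219/927.5 ≈ 0.2361.
%Δp = (13.1 − 11.18)/[(11.18 + 13.1)/2] = 1.92/12.14 ≈ 0.1582.
Arc elasticity E = %Δq/%Δp ≈ 0.2361/0.1582 ≈ 1.493.
|E| > 1: supply is elastic over this range.

1.493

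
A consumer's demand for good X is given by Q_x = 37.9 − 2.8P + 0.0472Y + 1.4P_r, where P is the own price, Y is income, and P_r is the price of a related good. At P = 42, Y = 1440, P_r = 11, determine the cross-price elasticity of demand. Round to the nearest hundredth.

4.20

Substituting, Q_x = 37.9 − 2.8(42) + 0.0472(1440) + 1.4(11) = 37.9 − 117.6 + 67.968 + 15.4 = 3.668.
∂Q_x/∂P_r = +1.4, so E_xy = 1.4·(11/3.668) ≈ 4.20.
E_xy > 0: the goods are substitutes.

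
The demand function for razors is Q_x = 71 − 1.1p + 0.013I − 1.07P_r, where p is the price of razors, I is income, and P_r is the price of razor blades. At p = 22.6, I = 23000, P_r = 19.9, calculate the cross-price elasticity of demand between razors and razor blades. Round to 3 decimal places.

-0.066

First evaluate Q_x: 71 − 1.1(22.6) + 0.013(23000) − 1.07(19.9) = 71 − 24.86 + 299 − 21.293 = 323.847.
∂Q_x/∂P_r = −1.07, so E_xy = -1.07·(19.9/323.847) ≈ -0.066.
E_xy < 0: the goods are complements.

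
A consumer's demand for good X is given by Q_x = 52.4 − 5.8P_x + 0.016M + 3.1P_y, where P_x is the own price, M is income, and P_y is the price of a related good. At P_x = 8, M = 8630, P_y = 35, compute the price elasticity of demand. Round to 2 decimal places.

-0.18

Q_x = 52.4 − 5.8(8) + 0.016(8630) + 3.1(35) = 52.4 − 46.4 + 138.08 + 108.5 = 252.58.
∂Q_x/∂P_x = −5.8, so E_p = (−5.8)·(8/252.58) ≈ -0.18.
|E_p| < 1: demand is inelastic.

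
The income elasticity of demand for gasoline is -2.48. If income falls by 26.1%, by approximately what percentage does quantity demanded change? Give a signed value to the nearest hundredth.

64.73

%ΔQ ≈ E × %ΔI = (-2.48) × (-26.1%) ≈ 64.73%.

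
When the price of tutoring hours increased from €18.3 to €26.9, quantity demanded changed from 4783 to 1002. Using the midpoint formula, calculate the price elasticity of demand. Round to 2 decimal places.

%ΔQ = (1002 − 4783)/[(4783 + 1002)/2] = -3781/2892.5 ≈ -1.3072.
%Δp = (26.9 − 18.3)/[(18.3 + 26.9)/2] = 8.6/22.6 ≈ 0.3805.
Arc elasticity E = %ΔQ/%Δp ≈ -1.3072/0.3805 ≈ -3.44.
|E| > 1: demand is elastic over this range.

-3.44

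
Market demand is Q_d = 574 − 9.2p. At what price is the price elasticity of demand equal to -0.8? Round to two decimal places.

27.73

Set −bp/(a − bp) = −0.8 ⇒ bp = 0.8(a − bp) ⇒ bp(1+0.8) = 0.8·a.
p = 0.8·574/(9.2·1.8) ≈ 27.73.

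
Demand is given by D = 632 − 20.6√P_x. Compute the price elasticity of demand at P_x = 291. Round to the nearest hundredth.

-0.63

At P_x = 291, D = 280.5903.
dD/dP_x = −20.6/(2√P_x) = −20.6/(2·17.0587).
Point elasticity E = (dD/dP_x)·(P_x/D) = -0.6038 × 291/280.5903 ≈ -0.63.
|E| < 1, so demand is inelastic at this price.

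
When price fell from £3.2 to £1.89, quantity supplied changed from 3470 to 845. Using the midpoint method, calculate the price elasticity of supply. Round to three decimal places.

%Δq = (845 − 3470)/[(3470 + 845)/2] = -2625/2157.5 ≈ -1.2167.
%Δp = (1.89 − 3.2)/[(3.2 + 1.89)/2] = -1.31/2.545 ≈ -0.5147.
Arc elasticity E = %Δq/%Δp ≈ -1.2167/-0.5147 ≈ 2.364.
|E| > 1: supply is elastic over this range.

2.364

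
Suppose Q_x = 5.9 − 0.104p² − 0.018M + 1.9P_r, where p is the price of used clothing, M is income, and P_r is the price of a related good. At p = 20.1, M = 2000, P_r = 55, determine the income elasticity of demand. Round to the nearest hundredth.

-1.11

Substituting, Q_x = 5.9 − 0.104(20.1)² − 0.018(2000) + 1.9(55) = 5.9 − 42.017 − 36 + 104.5 = 32.383.
∂Q_x/∂M = −0.018, so E_I = -0.018·(2000/32.383) ≈ -1.11.
E_I < 0: inferior good.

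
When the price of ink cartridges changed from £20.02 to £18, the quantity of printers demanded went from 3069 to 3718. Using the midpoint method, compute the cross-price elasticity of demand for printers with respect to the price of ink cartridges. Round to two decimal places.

%ΔQ_x = (3718 − 3069)/[(3069+3718)/2] = 649/3393.5 ≈ 0.1912.
%ΔP_y = (18 − 20.02)/[(20.02+18)/2] ≈ -0.1063.
E_xy = 0.1912/-0.1063 ≈ -1.80.
E_xy < 0, so printers and ink cartridges are complements.

-1.80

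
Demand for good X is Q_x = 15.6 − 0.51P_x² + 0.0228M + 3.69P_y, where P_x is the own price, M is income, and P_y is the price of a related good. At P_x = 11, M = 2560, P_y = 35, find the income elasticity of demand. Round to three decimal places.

0.413

Substituting, Q_x = 15.6 − 0.51(11)² + 0.0228(2560) + 3.69(35) = 15.6 − 61.71 + 58.368 + 129.15 = 141.408.
∂Q_x/∂M = +0.0228, so E_I = 0.0228·(2560/141.408) ≈ 0.413.
E_I ∈ (0,1): normal good (necessity).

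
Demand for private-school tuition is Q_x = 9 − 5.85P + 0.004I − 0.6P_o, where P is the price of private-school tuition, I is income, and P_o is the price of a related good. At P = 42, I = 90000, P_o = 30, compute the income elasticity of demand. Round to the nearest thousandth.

3.419

At the given point, Q_x = 9 − 5.85(42) + 0.004(90000) − 0.6(30) = 9 − 245.7 + 360 − 18 = 105.3.
∂Q_x/∂I = +0.004, so E_I = 0.004·(90000/105.3) ≈ 3.419.
E_I > 1: normal good (luxury).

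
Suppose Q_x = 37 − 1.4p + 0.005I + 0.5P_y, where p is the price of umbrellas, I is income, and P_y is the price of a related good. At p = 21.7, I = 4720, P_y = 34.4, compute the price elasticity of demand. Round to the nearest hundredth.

Evaluating quantity at (p, I, P_y) gives Q_x = 37 − 1.4(21.7) + 0.005(4720) + 0.5(34.4) = 37 − 30.38 + 23.6 + 17.2 = 47.42.
∂Q_x/∂p = −1.4, so E_p = (−1.4)·(21.7/47.42) ≈ -0.64.
|E_p| < 1: demand is inelastic.

-0.64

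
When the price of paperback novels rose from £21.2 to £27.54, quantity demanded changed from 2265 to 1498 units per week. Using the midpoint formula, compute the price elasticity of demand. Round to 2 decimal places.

-1.57

%Δq = (1498 − 2265)/[(2265 + 1498)/2] = -767/1881.5 ≈ -0.4077.
%ΔP = (27.54 − 21.2)/[(21.2 + 27.54)/2] = 6.34/24.37 ≈ 0.2602.
Arc elasticity E = %Δq/%ΔP ≈ -0.4077/0.2602 ≈ -1.57.
|E| > 1: demand is elastic over this range.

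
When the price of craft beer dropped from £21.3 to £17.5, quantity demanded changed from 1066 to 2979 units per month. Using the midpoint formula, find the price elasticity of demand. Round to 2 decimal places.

-4.83

%Δq = (2979 − 1066)/[(1066 + 2979)/2] = 1913/2022.5 ≈ 0.9459.
%ΔP = (17.5 − 21.3)/[(21.3 + 17.5)/2] = -3.8/19.4 ≈ -0.1959.
Arc elasticity E = %Δq/%ΔP ≈ 0.9459/-0.1959 ≈ -4.83.
|E| > 1: demand is elastic over this range.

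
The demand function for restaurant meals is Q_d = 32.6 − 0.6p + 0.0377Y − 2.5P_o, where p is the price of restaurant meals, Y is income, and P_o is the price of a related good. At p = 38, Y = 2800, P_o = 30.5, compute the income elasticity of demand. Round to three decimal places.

At the given point, Q_d = 32.6 − 0.6(38) + 0.0377(2800) − 2.5(30.5) = 32.6 − 22.8 + 105.56 − 76.25 = 39.11.
∂Q_d/∂Y = +0.0377, so E_I = 0.0377·(2800/39.11) ≈ 2.699.
E_I > 1: normal good (luxury).

2.699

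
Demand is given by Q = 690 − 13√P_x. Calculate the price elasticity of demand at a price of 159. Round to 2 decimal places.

-0.16

At P_x = 159, Q = 526.0762.
dQ/dP_x = −13/(2√P_x) = −13/(2·12.6095).
Point elasticity E = (dQ/dP_x)·(P_x/Q) = -0.5155 × 159/526.0762 ≈ -0.16.
|E| < 1, so demand is inelastic at this price.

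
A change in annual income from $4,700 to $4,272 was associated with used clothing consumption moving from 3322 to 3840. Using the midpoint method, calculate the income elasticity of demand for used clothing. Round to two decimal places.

%ΔQ = (3840 − 3322)/[(3322+3840)/2] = 518/3581 ≈ 0.1447.
%ΔI = (4,272 − 4,700)/[(4,700+4,272)/2] = -428/4486 ≈ -0.0954.
E_I = %ΔQ/%ΔI ≈ -1.52.
E_I < 0: inferior good.

-1.52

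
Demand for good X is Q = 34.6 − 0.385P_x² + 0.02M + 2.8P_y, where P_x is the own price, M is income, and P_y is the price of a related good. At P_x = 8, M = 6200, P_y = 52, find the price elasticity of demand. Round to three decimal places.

At the given point, Q = 34.6 − 0.385(8)² + 0.02(6200) + 2.8(52) = 34.6 − 24.64 + 124 + 145.6 = 279.56.
∂Q/∂P_x = −2·0.385·P_x = -6.16, so E_p = -6.16·(8/279.56) ≈ -0.176.
|E_p| < 1: demand is inelastic.

-0.176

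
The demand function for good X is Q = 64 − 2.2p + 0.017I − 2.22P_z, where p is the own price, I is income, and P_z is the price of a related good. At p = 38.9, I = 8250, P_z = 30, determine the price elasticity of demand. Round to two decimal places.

-1.64

At the given point, Q = 64 − 2.2(38.9) + 0.017(8250) − 2.22(30) = 64 − 85.58 + 140.25 − 66.6 = 52.07.
∂Q/∂p = −2.2, so E_p = (−2.2)·(38.9/52.07) ≈ -1.64.
|E_p| > 1: demand is elastic.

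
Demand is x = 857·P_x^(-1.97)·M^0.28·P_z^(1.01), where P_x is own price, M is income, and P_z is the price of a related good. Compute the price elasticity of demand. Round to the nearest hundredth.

For a Cobb–Douglas (constant-elasticity) form x = A·P_x^α·…, the elasticity with respect to P_x equals the exponent α at every point.
Here the exponent on P_x is -1.97, so the price elasticity of demand is -1.97.

-1.97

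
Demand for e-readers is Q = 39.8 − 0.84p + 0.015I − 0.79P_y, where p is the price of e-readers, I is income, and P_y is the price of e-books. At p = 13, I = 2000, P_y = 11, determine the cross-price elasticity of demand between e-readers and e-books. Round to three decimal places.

Evaluating quantity at (p, I, P_y) gives Q = 39.8 − 0.84(13) + 0.015(2000) − 0.79(11) = 39.8 − 10.92 + 30 − 8.69 = 50.19.
∂Q/∂P_y = −0.79, so E_xy = -0.79·(11/50.19) ≈ -0.173.
E_xy < 0: the goods are complements.

-0.173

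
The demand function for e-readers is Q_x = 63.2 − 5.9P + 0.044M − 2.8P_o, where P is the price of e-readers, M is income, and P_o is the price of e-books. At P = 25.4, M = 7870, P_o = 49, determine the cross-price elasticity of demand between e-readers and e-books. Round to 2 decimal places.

-1.12

First evaluate Q_x: 63.2 − 5.9(25.4) + 0.044(7870) − 2.8(49) = 63.2 − 149.86 + 346.28 − 137.2 = 122.42.
∂Q_x/∂P_o = −2.8, so E_xy = -2.8·(49/122.42) ≈ -1.12.
E_xy < 0: the goods are complements.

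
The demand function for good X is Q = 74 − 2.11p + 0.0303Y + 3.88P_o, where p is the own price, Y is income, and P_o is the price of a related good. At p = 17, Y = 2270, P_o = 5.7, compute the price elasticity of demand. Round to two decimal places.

-0.28

Evaluating quantity at (p, Y, P_o) gives Q = 74 − 2.11(17) + 0.0303(2270) + 3.88(5.7) = 74 − 35.87 + 68.781 + 22.116 = 129.027.
∂Q/∂p = −2.11, so E_p = (−2.11)·(17/129.027) ≈ -0.28.
|E_p| < 1: demand is inelastic.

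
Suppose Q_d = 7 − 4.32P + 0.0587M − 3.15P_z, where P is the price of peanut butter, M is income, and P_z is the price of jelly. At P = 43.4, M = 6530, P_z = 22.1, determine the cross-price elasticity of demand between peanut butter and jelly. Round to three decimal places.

-0.523

Substituting, Q_d = 7 − 4.32(43.4) + 0.0587(6530) − 3.15(22.1) = 7 − 187.488 + 383.311 − 69.615 = 133.208.
∂Q_d/∂P_z = −3.15, so E_xy = -3.15·(22.1/133.208) ≈ -0.523.
E_xy < 0: the goods are complements.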